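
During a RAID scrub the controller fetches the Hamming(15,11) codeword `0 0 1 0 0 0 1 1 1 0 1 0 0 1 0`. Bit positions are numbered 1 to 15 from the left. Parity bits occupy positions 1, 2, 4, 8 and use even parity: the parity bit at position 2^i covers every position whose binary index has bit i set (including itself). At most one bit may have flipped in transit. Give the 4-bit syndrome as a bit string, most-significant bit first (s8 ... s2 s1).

0000

s1: b1⊕b3⊕b5⊕b7⊕b9⊕b11⊕b13⊕b15 = 0⊕1⊕0⊕1⊕1⊕1⊕0⊕0 = 0
s2: b2⊕b3⊕b6⊕b7⊕b10⊕b11⊕b14⊕b15 = 0⊕1⊕0⊕1⊕0⊕1⊕1⊕0 = 0
s4: b4⊕b5⊕b6⊕b7⊕b12⊕b13⊕b14⊕b15 = 0⊕0⊕0⊕1⊕0⊕0⊕1⊕0 = 0
s8: b8⊕b9⊕b10⊕b11⊕b12⊕b13⊕b14⊕b15 = 1⊕1⊕0⊕1⊕0⊕0⊕1⊕0 = 0
Syndrome (s8...s1) = 0000 → position 0 (no error).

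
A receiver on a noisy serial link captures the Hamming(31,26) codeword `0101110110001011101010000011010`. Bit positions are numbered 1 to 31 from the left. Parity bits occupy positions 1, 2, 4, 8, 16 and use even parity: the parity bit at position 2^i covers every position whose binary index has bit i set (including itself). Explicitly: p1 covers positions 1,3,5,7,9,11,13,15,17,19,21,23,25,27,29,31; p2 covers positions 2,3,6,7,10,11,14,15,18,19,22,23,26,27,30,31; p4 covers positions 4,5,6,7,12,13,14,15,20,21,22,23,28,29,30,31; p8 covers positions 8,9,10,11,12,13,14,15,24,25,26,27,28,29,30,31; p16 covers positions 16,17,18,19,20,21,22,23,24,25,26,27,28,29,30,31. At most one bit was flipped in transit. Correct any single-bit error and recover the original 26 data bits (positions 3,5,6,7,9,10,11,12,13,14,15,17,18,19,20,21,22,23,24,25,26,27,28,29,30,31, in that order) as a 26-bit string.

s1: b1⊕b3⊕b5⊕b7⊕b9⊕b11⊕b13⊕b15⊕b17⊕b19⊕b21⊕b23⊕b25⊕b27⊕b29⊕b31 = 0⊕0⊕1⊕0⊕1⊕0⊕1⊕1⊕1⊕1⊕1⊕0⊕0⊕1⊕0⊕0 = 0
s2: b2⊕b3⊕b6⊕b7⊕b10⊕b11⊕b14⊕b15⊕b18⊕b19⊕b22⊕b23⊕b26⊕b27⊕b30⊕b31 = 1⊕0⊕1⊕0⊕0⊕0⊕0⊕1⊕0⊕1⊕0⊕0⊕0⊕1⊕1⊕0 = 0
s4: b4⊕b5⊕b6⊕b7⊕b12⊕b13⊕b14⊕b15⊕b20⊕b21⊕b22⊕b23⊕b28⊕b29⊕b30⊕b31 = 1⊕1⊕1⊕0⊕0⊕1⊕0⊕1⊕0⊕1⊕0⊕0⊕1⊕0⊕1⊕0 = 0
s8: b8⊕b9⊕b10⊕b11⊕b12⊕b13⊕b14⊕b15⊕b24⊕b25⊕b26⊕b27⊕b28⊕b29⊕b30⊕b31 = 1⊕1⊕0⊕0⊕0⊕1⊕0⊕1⊕0⊕0⊕0⊕1⊕1⊕0⊕1⊕0 = 1
s16: b16⊕b17⊕b18⊕b19⊕b20⊕b21⊕b22⊕b23⊕b24⊕b25⊕b26⊕b27⊕b28⊕b29⊕b30⊕b31 = 1⊕1⊕0⊕1⊕0⊕1⊕0⊕0⊕0⊕0⊕0⊕1⊕1⊕0⊕1⊕0 = 1
Syndrome (s16...s1) = 11000 → position 24.
Flip bit 24: corrected codeword = 0101110110001011101010010011010
Data bits at positions 3,5,6,7,9,10,11,12,13,14,15,17,18,19,20,21,22,23,24,25,26,27,28,29,30,31: 01101000101101010010011010

01101000101101010010011010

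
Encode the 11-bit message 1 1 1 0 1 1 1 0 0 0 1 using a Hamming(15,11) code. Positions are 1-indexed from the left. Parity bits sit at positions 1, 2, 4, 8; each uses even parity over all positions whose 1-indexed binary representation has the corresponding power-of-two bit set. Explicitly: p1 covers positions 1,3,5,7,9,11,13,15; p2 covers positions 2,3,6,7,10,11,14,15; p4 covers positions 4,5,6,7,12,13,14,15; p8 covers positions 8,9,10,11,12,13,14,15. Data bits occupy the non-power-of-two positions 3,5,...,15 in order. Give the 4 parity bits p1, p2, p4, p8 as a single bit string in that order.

1110

Place data bits at non-power-of-two positions: b3=1, b5=1, b6=1, b7=0, b9=1, b10=1, b11=1, b12=0, b13=0, b14=0, b15=1.
p1 = XOR of data positions {3,5,7,9,11,13,15} = 1⊕1⊕0⊕1⊕1⊕0⊕1 = 1
p2 = XOR of data positions {3,6,7,10,11,14,15} = 1⊕1⊕0⊕1⊕1⊕0⊕1 = 1
p4 = XOR of data positions {5,6,7,12,13,14,15} = 1⊕1⊕0⊕0⊕0⊕0⊕1 = 1
p8 = XOR of data positions {9,10,11,12,13,14,15} = 1⊕1⊕1⊕0⊕0⊕0⊕1 = 0
Parity bits p1,p2,p4,p8 = 1110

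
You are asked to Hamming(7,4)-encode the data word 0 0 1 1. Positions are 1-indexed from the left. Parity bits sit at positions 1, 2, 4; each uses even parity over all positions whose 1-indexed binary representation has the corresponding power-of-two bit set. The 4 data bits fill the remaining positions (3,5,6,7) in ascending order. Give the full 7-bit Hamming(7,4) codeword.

Place data bits at non-power-of-two positions: b3=0, b5=0, b6=1, b7=1.
p1 = XOR of data positions {3,5,7} = 0⊕0⊕1 = 1
p2 = XOR of data positions {3,6,7} = 0⊕1⊕1 = 0
p4 = XOR of data positions {5,6,7} = 0⊕1⊕1 = 0
Codeword b1..b7 = 1000011

1000011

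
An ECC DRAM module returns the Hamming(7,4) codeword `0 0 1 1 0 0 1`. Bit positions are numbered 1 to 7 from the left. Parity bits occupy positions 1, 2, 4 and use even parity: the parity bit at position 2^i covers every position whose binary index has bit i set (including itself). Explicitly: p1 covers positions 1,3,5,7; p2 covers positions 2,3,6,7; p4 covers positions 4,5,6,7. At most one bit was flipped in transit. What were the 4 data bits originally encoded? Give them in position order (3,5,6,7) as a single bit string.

1001

s1: b1⊕b3⊕b5⊕b7 = 0⊕1⊕0⊕1 = 0
s2: b2⊕b3⊕b6⊕b7 = 0⊕1⊕0⊕1 = 0
s4: b4⊕b5⊕b6⊕b7 = 1⊕0⊕0⊕1 = 0
Syndrome (s4...s1) = 000 → position 0 (no error).
No correction needed.
Data bits at positions 3,5,6,7: 1001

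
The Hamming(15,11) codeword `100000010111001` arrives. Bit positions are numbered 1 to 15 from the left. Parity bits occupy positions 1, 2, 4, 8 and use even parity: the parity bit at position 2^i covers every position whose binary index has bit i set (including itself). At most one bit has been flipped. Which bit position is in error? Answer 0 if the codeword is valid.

11

s1: b1⊕b3⊕b5⊕b7⊕b9⊕b11⊕b13⊕b15 = 1⊕0⊕0⊕0⊕0⊕1⊕0⊕1 = 1
s2: b2⊕b3⊕b6⊕b7⊕b10⊕b11⊕b14⊕b15 = 0⊕0⊕0⊕0⊕1⊕1⊕0⊕1 = 1
s4: b4⊕b5⊕b6⊕b7⊕b12⊕b13⊕b14⊕b15 = 0⊕0⊕0⊕0⊕1⊕0⊕0⊕1 = 0
s8: b8⊕b9⊕b10⊕b11⊕b12⊕b13⊕b14⊕b15 = 1⊕0⊕1⊕1⊕1⊕0⊕0⊕1 = 1
Syndrome (s8...s1) = 1011 → position 11.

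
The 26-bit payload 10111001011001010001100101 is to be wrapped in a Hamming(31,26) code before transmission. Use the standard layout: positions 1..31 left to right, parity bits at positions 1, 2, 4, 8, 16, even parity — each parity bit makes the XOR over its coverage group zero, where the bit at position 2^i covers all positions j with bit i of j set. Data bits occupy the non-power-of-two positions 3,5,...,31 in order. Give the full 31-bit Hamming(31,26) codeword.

Place data bits at non-power-of-two positions: b3=1, b5=0, b6=1, b7=1, b9=1, b10=0, b11=0, b12=1, b13=0, b14=1, b15=1, b17=0, b18=0, b19=1, b20=0, b21=1, b22=0, b23=0, b24=0, b25=1, b26=1, b27=0, b28=0, b29=1, b30=0, b31=1.
p1 = XOR of data positions {3,5,7,9,11,13,15,17,19,21,23,25,27,29,31} = 1⊕0⊕1⊕1⊕0⊕0⊕1⊕0⊕1⊕1⊕0⊕1⊕0⊕1⊕1 = 1
p2 = XOR of data positions {3,6,7,10,11,14,15,18,19,22,23,26,27,30,31} = 1⊕1⊕1⊕0⊕0⊕1⊕1⊕0⊕1⊕0⊕0⊕1⊕0⊕0⊕1 = 0
p4 = XOR of data positions {5,6,7,12,13,14,15,20,21,22,23,28,29,30,31} = 0⊕1⊕1⊕1⊕0⊕1⊕1⊕0⊕1⊕0⊕0⊕0⊕1⊕0⊕1 = 0
p8 = XOR of data positions {9,10,11,12,13,14,15,24,25,26,27,28,29,30,31} = 1⊕0⊕0⊕1⊕0⊕1⊕1⊕0⊕1⊕1⊕0⊕0⊕1⊕0⊕1 = 0
p16 = XOR of data positions {17,18,19,20,21,22,23,24,25,26,27,28,29,30,31} = 0⊕0⊕1⊕0⊕1⊕0⊕0⊕0⊕1⊕1⊕0⊕0⊕1⊕0⊕1 = 0
Codeword b1..b31 = 1010011010010110001010001100101

1010011010010110001010001100101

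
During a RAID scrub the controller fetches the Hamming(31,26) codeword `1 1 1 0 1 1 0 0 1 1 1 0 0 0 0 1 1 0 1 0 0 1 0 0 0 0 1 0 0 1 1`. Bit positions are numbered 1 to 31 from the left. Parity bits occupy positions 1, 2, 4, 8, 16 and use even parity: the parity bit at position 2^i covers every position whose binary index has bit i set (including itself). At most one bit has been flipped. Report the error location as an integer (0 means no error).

21

s1: b1⊕b3⊕b5⊕b7⊕b9⊕b11⊕b13⊕b15⊕b17⊕b19⊕b21⊕b23⊕b25⊕b27⊕b29⊕b31 = 1⊕1⊕1⊕0⊕1⊕1⊕0⊕0⊕1⊕1⊕0⊕0⊕0⊕1⊕0⊕1 = 1
s2: b2⊕b3⊕b6⊕b7⊕b10⊕b11⊕b14⊕b15⊕b18⊕b19⊕b22⊕b23⊕b26⊕b27⊕b30⊕b31 = 1⊕1⊕1⊕0⊕1⊕1⊕0⊕0⊕0⊕1⊕1⊕0⊕0⊕1⊕1⊕1 = 0
s4: b4⊕b5⊕b6⊕b7⊕b12⊕b13⊕b14⊕b15⊕b20⊕b21⊕b22⊕b23⊕b28⊕b29⊕b30⊕b31 = 0⊕1⊕1⊕0⊕0⊕0⊕0⊕0⊕0⊕0⊕1⊕0⊕0⊕0⊕1⊕1 = 1
s8: b8⊕b9⊕b10⊕b11⊕b12⊕b13⊕b14⊕b15⊕b24⊕b25⊕b26⊕b27⊕b28⊕b29⊕b30⊕b31 = 0⊕1⊕1⊕1⊕0⊕0⊕0⊕0⊕0⊕0⊕0⊕1⊕0⊕0⊕1⊕1 = 0
s16: b16⊕b17⊕b18⊕b19⊕b20⊕b21⊕b22⊕b23⊕b24⊕b25⊕b26⊕b27⊕b28⊕b29⊕b30⊕b31 = 1⊕1⊕0⊕1⊕0⊕0⊕1⊕0⊕0⊕0⊕0⊕1⊕0⊕0⊕1⊕1 = 1
Syndrome (s16...s1) = 10101 → position 21.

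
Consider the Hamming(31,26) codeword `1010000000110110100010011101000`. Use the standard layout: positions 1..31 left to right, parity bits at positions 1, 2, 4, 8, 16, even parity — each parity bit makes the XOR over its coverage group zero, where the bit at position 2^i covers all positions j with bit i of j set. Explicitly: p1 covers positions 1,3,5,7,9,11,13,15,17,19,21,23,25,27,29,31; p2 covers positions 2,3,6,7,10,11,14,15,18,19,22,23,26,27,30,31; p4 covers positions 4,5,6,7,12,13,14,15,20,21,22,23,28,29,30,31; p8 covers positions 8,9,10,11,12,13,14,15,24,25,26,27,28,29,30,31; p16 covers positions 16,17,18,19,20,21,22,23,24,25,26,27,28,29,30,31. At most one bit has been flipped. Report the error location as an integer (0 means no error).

s1: b1⊕b3⊕b5⊕b7⊕b9⊕b11⊕b13⊕b15⊕b17⊕b19⊕b21⊕b23⊕b25⊕b27⊕b29⊕b31 = 1⊕1⊕0⊕0⊕0⊕1⊕0⊕1⊕1⊕0⊕1⊕0⊕1⊕0⊕0⊕0 = 1
s2: b2⊕b3⊕b6⊕b7⊕b10⊕b11⊕b14⊕b15⊕b18⊕b19⊕b22⊕b23⊕b26⊕b27⊕b30⊕b31 = 0⊕1⊕0⊕0⊕0⊕1⊕1⊕1⊕0⊕0⊕0⊕0⊕1⊕0⊕0⊕0 = 1
s4: b4⊕b5⊕b6⊕b7⊕b12⊕b13⊕b14⊕b15⊕b20⊕b21⊕b22⊕b23⊕b28⊕b29⊕b30⊕b31 = 0⊕0⊕0⊕0⊕1⊕0⊕1⊕1⊕0⊕1⊕0⊕0⊕1⊕0⊕0⊕0 = 1
s8: b8⊕b9⊕b10⊕b11⊕b12⊕b13⊕b14⊕b15⊕b24⊕b25⊕b26⊕b27⊕b28⊕b29⊕b30⊕b31 = 0⊕0⊕0⊕1⊕1⊕0⊕1⊕1⊕1⊕1⊕1⊕0⊕1⊕0⊕0⊕0 = 0
s16: b16⊕b17⊕b18⊕b19⊕b20⊕b21⊕b22⊕b23⊕b24⊕b25⊕b26⊕b27⊕b28⊕b29⊕b30⊕b31 = 0⊕1⊕0⊕0⊕0⊕1⊕0⊕0⊕1⊕1⊕1⊕0⊕1⊕0⊕0⊕0 = 0
Syndrome (s16...s1) = 00111 → position 7.

7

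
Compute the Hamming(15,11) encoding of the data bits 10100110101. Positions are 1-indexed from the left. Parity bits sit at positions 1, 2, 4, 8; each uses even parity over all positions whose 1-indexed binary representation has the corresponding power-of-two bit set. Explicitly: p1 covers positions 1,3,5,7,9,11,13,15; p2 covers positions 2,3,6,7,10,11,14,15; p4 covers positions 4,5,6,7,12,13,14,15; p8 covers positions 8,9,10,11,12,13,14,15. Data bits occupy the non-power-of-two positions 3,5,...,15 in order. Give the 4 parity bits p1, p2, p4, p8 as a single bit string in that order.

0110

Place data bits at non-power-of-two positions: b3=1, b5=0, b6=1, b7=0, b9=0, b10=1, b11=1, b12=0, b13=1, b14=0, b15=1.
p1 = XOR of data positions {3,5,7,9,11,13,15} = 1⊕0⊕0⊕0⊕1⊕1⊕1 = 0
p2 = XOR of data positions {3,6,7,10,11,14,15} = 1⊕1⊕0⊕1⊕1⊕0⊕1 = 1
p4 = XOR of data positions {5,6,7,12,13,14,15} = 0⊕1⊕0⊕0⊕1⊕0⊕1 = 1
p8 = XOR of data positions {9,10,11,12,13,14,15} = 0⊕1⊕1⊕0⊕1⊕0⊕1 = 0
Parity bits p1,p2,p4,p8 = 0110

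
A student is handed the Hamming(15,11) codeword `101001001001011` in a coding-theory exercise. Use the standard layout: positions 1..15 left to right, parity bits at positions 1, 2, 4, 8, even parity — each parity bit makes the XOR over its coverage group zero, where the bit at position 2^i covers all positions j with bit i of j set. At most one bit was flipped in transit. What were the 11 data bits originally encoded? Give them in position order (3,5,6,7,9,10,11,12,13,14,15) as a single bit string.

10101001011

s1: b1⊕b3⊕b5⊕b7⊕b9⊕b11⊕b13⊕b15 = 1⊕1⊕0⊕0⊕1⊕0⊕0⊕1 = 0
s2: b2⊕b3⊕b6⊕b7⊕b10⊕b11⊕b14⊕b15 = 0⊕1⊕1⊕0⊕0⊕0⊕1⊕1 = 0
s4: b4⊕b5⊕b6⊕b7⊕b12⊕b13⊕b14⊕b15 = 0⊕0⊕1⊕0⊕1⊕0⊕1⊕1 = 0
s8: b8⊕b9⊕b10⊕b11⊕b12⊕b13⊕b14⊕b15 = 0⊕1⊕0⊕0⊕1⊕0⊕1⊕1 = 0
Syndrome (s8...s1) = 0000 → position 0 (no error).
No correction needed.
Data bits at positions 3,5,6,7,9,10,11,12,13,14,15: 10101001011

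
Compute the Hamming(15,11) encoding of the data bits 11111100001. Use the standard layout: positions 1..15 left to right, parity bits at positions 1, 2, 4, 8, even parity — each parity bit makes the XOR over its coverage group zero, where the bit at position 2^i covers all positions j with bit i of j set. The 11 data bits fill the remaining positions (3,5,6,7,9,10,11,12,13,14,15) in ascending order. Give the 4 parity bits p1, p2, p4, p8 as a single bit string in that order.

1101

Place data bits at non-power-of-two positions: b3=1, b5=1, b6=1, b7=1, b9=1, b10=1, b11=0, b12=0, b13=0, b14=0, b15=1.
p1 = XOR of data positions {3,5,7,9,11,13,15} = 1⊕1⊕1⊕1⊕0⊕0⊕1 = 1
p2 = XOR of data positions {3,6,7,10,11,14,15} = 1⊕1⊕1⊕1⊕0⊕0⊕1 = 1
p4 = XOR of data positions {5,6,7,12,13,14,15} = 1⊕1⊕1⊕0⊕0⊕0⊕1 = 0
p8 = XOR of data positions {9,10,11,12,13,14,15} = 1⊕1⊕0⊕0⊕0⊕0⊕1 = 1
Parity bits p1,p2,p4,p8 = 1101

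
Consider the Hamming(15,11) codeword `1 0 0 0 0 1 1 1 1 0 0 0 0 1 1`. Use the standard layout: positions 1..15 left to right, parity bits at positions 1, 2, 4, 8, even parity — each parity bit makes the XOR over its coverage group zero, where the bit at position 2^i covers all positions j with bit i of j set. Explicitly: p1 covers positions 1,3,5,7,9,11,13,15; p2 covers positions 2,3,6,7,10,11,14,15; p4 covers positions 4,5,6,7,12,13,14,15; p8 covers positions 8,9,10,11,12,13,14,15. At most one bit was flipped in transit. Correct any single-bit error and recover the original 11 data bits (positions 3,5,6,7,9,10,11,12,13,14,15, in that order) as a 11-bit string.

00111000011

s1: b1⊕b3⊕b5⊕b7⊕b9⊕b11⊕b13⊕b15 = 1⊕0⊕0⊕1⊕1⊕0⊕0⊕1 = 0
s2: b2⊕b3⊕b6⊕b7⊕b10⊕b11⊕b14⊕b15 = 0⊕0⊕1⊕1⊕0⊕0⊕1⊕1 = 0
s4: b4⊕b5⊕b6⊕b7⊕b12⊕b13⊕b14⊕b15 = 0⊕0⊕1⊕1⊕0⊕0⊕1⊕1 = 0
s8: b8⊕b9⊕b10⊕b11⊕b12⊕b13⊕b14⊕b15 = 1⊕1⊕0⊕0⊕0⊕0⊕1⊕1 = 0
Syndrome (s8...s1) = 0000 → position 0 (no error).
No correction needed.
Data bits at positions 3,5,6,7,9,10,11,12,13,14,15: 00111000011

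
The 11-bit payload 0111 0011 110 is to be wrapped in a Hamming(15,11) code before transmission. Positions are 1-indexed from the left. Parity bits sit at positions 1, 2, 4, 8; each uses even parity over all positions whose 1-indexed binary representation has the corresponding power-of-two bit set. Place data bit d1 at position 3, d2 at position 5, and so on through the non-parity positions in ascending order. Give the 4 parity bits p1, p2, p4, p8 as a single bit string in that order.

0000

Place data bits at non-power-of-two positions: b3=0, b5=1, b6=1, b7=1, b9=0, b10=0, b11=1, b12=1, b13=1, b14=1, b15=0.
p1 = XOR of data positions {3,5,7,9,11,13,15} = 0⊕1⊕1⊕0⊕1⊕1⊕0 = 0
p2 = XOR of data positions {3,6,7,10,11,14,15} = 0⊕1⊕1⊕0⊕1⊕1⊕0 = 0
p4 = XOR of data positions {5,6,7,12,13,14,15} = 1⊕1⊕1⊕1⊕1⊕1⊕0 = 0
p8 = XOR of data positions {9,10,11,12,13,14,15} = 0⊕0⊕1⊕1⊕1⊕1⊕0 = 0
Parity bits p1,p2,p4,p8 = 0000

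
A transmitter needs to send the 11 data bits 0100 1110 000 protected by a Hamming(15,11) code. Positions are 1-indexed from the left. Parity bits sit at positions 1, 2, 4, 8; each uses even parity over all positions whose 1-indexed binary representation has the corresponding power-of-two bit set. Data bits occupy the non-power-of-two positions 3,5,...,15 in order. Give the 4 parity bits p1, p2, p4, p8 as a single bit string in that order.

1011

Place data bits at non-power-of-two positions: b3=0, b5=1, b6=0, b7=0, b9=1, b10=1, b11=1, b12=0, b13=0, b14=0, b15=0.
p1 = XOR of data positions {3,5,7,9,11,13,15} = 0⊕1⊕0⊕1⊕1⊕0⊕0 = 1
p2 = XOR of data positions {3,6,7,10,11,14,15} = 0⊕0⊕0⊕1⊕1⊕0⊕0 = 0
p4 = XOR of data positions {5,6,7,12,13,14,15} = 1⊕0⊕0⊕0⊕0⊕0⊕0 = 1
p8 = XOR of data positions {9,10,11,12,13,14,15} = 1⊕1⊕1⊕0⊕0⊕0⊕0 = 1
Parity bits p1,p2,p4,p8 = 1011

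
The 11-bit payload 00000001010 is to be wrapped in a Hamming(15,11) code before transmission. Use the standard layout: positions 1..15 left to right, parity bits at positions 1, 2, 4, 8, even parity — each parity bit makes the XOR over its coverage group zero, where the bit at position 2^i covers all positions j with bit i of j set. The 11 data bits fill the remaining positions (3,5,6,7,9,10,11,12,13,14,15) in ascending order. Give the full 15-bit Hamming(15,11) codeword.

Place data bits at non-power-of-two positions: b3=0, b5=0, b6=0, b7=0, b9=0, b10=0, b11=0, b12=1, b13=0, b14=1, b15=0.
p1 = XOR of data positions {3,5,7,9,11,13,15} = 0⊕0⊕0⊕0⊕0⊕0⊕0 = 0
p2 = XOR of data positions {3,6,7,10,11,14,15} = 0⊕0⊕0⊕0⊕0⊕1⊕0 = 1
p4 = XOR of data positions {5,6,7,12,13,14,15} = 0⊕0⊕0⊕1⊕0⊕1⊕0 = 0
p8 = XOR of data positions {9,10,11,12,13,14,15} = 0⊕0⊕0⊕1⊕0⊕1⊕0 = 0
Codeword b1..b15 = 010000000001010

010000000001010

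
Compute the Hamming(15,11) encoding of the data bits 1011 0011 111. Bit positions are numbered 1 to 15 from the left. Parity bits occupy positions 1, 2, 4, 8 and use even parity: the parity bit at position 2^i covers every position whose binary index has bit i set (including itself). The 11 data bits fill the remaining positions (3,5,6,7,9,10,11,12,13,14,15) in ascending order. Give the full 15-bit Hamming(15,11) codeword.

101001110011111

Place data bits at non-power-of-two positions: b3=1, b5=0, b6=1, b7=1, b9=0, b10=0, b11=1, b12=1, b13=1, b14=1, b15=1.
p1 = XOR of data positions {3,5,7,9,11,13,15} = 1⊕0⊕1⊕0⊕1⊕1⊕1 = 1
p2 = XOR of data positions {3,6,7,10,11,14,15} = 1⊕1⊕1⊕0⊕1⊕1⊕1 = 0
p4 = XOR of data positions {5,6,7,12,13,14,15} = 0⊕1⊕1⊕1⊕1⊕1⊕1 = 0
p8 = XOR of data positions {9,10,11,12,13,14,15} = 0⊕0⊕1⊕1⊕1⊕1⊕1 = 1
Codeword b1..b15 = 101001110011111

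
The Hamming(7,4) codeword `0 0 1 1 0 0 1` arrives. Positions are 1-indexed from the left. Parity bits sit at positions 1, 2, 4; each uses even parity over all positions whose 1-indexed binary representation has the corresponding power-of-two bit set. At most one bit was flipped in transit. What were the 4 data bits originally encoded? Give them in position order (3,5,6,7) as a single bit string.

1001

s1: b1⊕b3⊕b5⊕b7 = 0⊕1⊕0⊕1 = 0
s2: b2⊕b3⊕b6⊕b7 = 0⊕1⊕0⊕1 = 0
s4: b4⊕b5⊕b6⊕b7 = 1⊕0⊕0⊕1 = 0
Syndrome (s4...s1) = 000 → position 0 (no error).
No correction needed.
Data bits at positions 3,5,6,7: 1001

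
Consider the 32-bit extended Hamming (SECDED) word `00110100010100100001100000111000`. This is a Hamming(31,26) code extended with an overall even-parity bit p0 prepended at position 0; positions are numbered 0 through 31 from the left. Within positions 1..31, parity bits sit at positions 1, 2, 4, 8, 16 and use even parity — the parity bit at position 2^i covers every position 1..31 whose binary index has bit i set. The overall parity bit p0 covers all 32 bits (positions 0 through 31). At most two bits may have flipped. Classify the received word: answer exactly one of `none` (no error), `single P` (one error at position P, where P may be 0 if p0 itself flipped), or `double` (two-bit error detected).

single 18

s1: b1⊕b3⊕b5⊕b7⊕b9⊕b11⊕b13⊕b15⊕b17⊕b19⊕b21⊕b23⊕b25⊕b27⊕b29⊕b31 = 0⊕1⊕1⊕0⊕1⊕1⊕0⊕0⊕0⊕1⊕0⊕0⊕0⊕1⊕0⊕0 = 0
s2: b2⊕b3⊕b6⊕b7⊕b10⊕b11⊕b14⊕b15⊕b18⊕b19⊕b22⊕b23⊕b26⊕b27⊕b30⊕b31 = 1⊕1⊕0⊕0⊕0⊕1⊕1⊕0⊕0⊕1⊕0⊕0⊕1⊕1⊕0⊕0 = 1
s4: b4⊕b5⊕b6⊕b7⊕b12⊕b13⊕b14⊕b15⊕b20⊕b21⊕b22⊕b23⊕b28⊕b29⊕b30⊕b31 = 0⊕1⊕0⊕0⊕0⊕0⊕1⊕0⊕1⊕0⊕0⊕0⊕1⊕0⊕0⊕0 = 0
s8: b8⊕b9⊕b10⊕b11⊕b12⊕b13⊕b14⊕b15⊕b24⊕b25⊕b26⊕b27⊕b28⊕b29⊕b30⊕b31 = 0⊕1⊕0⊕1⊕0⊕0⊕1⊕0⊕0⊕0⊕1⊕1⊕1⊕0⊕0⊕0 = 0
s16: b16⊕b17⊕b18⊕b19⊕b20⊕b21⊕b22⊕b23⊕b24⊕b25⊕b26⊕b27⊕b28⊕b29⊕b30⊕b31 = 0⊕0⊕0⊕1⊕1⊕0⊕0⊕0⊕0⊕0⊕1⊕1⊕1⊕0⊕0⊕0 = 1
Syndrome (s16...s1) = 10010 → position 18.
Overall parity (XOR of all 32 bits, including p0): 0⊕0⊕1⊕1⊕0⊕1⊕0⊕0⊕0⊕1⊕0⊕1⊕0⊕0⊕1⊕0⊕0⊕0⊕0⊕1⊕1⊕0⊕0⊕0⊕0⊕0⊕1⊕1⊕1⊕0⊕0⊕0 = 1
Overall=1, syndrome position=18 → single-bit error at position 18.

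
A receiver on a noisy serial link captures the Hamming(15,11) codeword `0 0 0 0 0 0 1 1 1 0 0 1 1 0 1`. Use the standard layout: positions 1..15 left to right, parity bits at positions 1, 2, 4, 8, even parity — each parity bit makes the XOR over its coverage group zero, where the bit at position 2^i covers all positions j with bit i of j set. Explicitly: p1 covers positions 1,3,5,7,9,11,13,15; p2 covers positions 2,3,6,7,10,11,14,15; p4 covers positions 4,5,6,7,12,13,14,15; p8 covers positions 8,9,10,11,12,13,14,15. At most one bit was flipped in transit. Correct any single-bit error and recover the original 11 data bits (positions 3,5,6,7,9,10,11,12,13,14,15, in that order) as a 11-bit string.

00011001101

s1: b1⊕b3⊕b5⊕b7⊕b9⊕b11⊕b13⊕b15 = 0⊕0⊕0⊕1⊕1⊕0⊕1⊕1 = 0
s2: b2⊕b3⊕b6⊕b7⊕b10⊕b11⊕b14⊕b15 = 0⊕0⊕0⊕1⊕0⊕0⊕0⊕1 = 0
s4: b4⊕b5⊕b6⊕b7⊕b12⊕b13⊕b14⊕b15 = 0⊕0⊕0⊕1⊕1⊕1⊕0⊕1 = 0
s8: b8⊕b9⊕b10⊕b11⊕b12⊕b13⊕b14⊕b15 = 1⊕1⊕0⊕0⊕1⊕1⊕0⊕1 = 1
Syndrome (s8...s1) = 1000 → position 8.
Flip bit 8: corrected codeword = 000000101001101
Data bits at positions 3,5,6,7,9,10,11,12,13,14,15: 00011001101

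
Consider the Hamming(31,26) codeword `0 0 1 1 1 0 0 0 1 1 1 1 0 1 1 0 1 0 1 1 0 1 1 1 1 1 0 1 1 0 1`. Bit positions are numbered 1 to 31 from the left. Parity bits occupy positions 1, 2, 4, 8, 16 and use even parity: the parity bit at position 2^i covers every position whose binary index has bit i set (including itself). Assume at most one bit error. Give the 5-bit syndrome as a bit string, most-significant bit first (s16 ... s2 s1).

10101

s1: b1⊕b3⊕b5⊕b7⊕b9⊕b11⊕b13⊕b15⊕b17⊕b19⊕b21⊕b23⊕b25⊕b27⊕b29⊕b31 = 0⊕1⊕1⊕0⊕1⊕1⊕0⊕1⊕1⊕1⊕0⊕1⊕1⊕0⊕1⊕1 = 1
s2: b2⊕b3⊕b6⊕b7⊕b10⊕b11⊕b14⊕b15⊕b18⊕b19⊕b22⊕b23⊕b26⊕b27⊕b30⊕b31 = 0⊕1⊕0⊕0⊕1⊕1⊕1⊕1⊕0⊕1⊕1⊕1⊕1⊕0⊕0⊕1 = 0
s4: b4⊕b5⊕b6⊕b7⊕b12⊕b13⊕b14⊕b15⊕b20⊕b21⊕b22⊕b23⊕b28⊕b29⊕b30⊕b31 = 1⊕1⊕0⊕0⊕1⊕0⊕1⊕1⊕1⊕0⊕1⊕1⊕1⊕1⊕0⊕1 = 1
s8: b8⊕b9⊕b10⊕b11⊕b12⊕b13⊕b14⊕b15⊕b24⊕b25⊕b26⊕b27⊕b28⊕b29⊕b30⊕b31 = 0⊕1⊕1⊕1⊕1⊕0⊕1⊕1⊕1⊕1⊕1⊕0⊕1⊕1⊕0⊕1 = 0
s16: b16⊕b17⊕b18⊕b19⊕b20⊕b21⊕b22⊕b23⊕b24⊕b25⊕b26⊕b27⊕b28⊕b29⊕b30⊕b31 = 0⊕1⊕0⊕1⊕1⊕0⊕1⊕1⊕1⊕1⊕1⊕0⊕1⊕1⊕0⊕1 = 1
Syndrome (s16...s1) = 10101 → position 21.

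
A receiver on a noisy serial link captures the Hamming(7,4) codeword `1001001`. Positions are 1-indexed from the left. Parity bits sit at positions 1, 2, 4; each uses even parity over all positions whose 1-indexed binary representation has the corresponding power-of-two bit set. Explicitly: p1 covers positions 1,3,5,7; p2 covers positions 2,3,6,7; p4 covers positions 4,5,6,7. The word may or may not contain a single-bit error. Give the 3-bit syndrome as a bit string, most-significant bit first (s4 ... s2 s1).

s1: b1⊕b3⊕b5⊕b7 = 1⊕0⊕0⊕1 = 0
s2: b2⊕b3⊕b6⊕b7 = 0⊕0⊕0⊕1 = 1
s4: b4⊕b5⊕b6⊕b7 = 1⊕0⊕0⊕1 = 0
Syndrome (s4...s1) = 010 → position 2.

010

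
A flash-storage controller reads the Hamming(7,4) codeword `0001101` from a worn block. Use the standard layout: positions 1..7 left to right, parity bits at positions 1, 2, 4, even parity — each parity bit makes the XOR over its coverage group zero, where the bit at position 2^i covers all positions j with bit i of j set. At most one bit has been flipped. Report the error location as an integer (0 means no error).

s1: b1⊕b3⊕b5⊕b7 = 0⊕0⊕1⊕1 = 0
s2: b2⊕b3⊕b6⊕b7 = 0⊕0⊕0⊕1 = 1
s4: b4⊕b5⊕b6⊕b7 = 1⊕1⊕0⊕1 = 1
Syndrome (s4...s1) = 110 → position 6.

6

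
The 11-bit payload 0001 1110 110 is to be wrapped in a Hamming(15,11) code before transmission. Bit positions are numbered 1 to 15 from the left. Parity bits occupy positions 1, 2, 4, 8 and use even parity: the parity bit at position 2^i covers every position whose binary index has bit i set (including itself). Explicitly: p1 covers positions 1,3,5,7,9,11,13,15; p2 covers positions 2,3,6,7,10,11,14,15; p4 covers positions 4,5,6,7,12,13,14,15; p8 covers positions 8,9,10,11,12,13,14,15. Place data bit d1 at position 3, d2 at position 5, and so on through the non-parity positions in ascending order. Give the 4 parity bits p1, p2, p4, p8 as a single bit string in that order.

0011

Place data bits at non-power-of-two positions: b3=0, b5=0, b6=0, b7=1, b9=1, b10=1, b11=1, b12=0, b13=1, b14=1, b15=0.
p1 = XOR of data positions {3,5,7,9,11,13,15} = 0⊕0⊕1⊕1⊕1⊕1⊕0 = 0
p2 = XOR of data positions {3,6,7,10,11,14,15} = 0⊕0⊕1⊕1⊕1⊕1⊕0 = 0
p4 = XOR of data positions {5,6,7,12,13,14,15} = 0⊕0⊕1⊕0⊕1⊕1⊕0 = 1
p8 = XOR of data positions {9,10,11,12,13,14,15} = 1⊕1⊕1⊕0⊕1⊕1⊕0 = 1
Parity bits p1,p2,p4,p8 = 0011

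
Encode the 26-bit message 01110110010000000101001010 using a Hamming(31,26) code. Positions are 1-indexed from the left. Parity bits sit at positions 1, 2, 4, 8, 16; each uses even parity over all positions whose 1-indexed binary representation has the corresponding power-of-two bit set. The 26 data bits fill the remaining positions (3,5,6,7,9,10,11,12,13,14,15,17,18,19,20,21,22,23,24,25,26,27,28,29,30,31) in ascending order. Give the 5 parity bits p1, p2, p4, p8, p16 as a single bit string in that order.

Place data bits at non-power-of-two positions: b3=0, b5=1, b6=1, b7=1, b9=0, b10=1, b11=1, b12=0, b13=0, b14=1, b15=0, b17=0, b18=0, b19=0, b20=0, b21=0, b22=0, b23=1, b24=0, b25=1, b26=0, b27=0, b28=1, b29=0, b30=1, b31=0.
p1 = XOR of data positions {3,5,7,9,11,13,15,17,19,21,23,25,27,29,31} = 0⊕1⊕1⊕0⊕1⊕0⊕0⊕0⊕0⊕0⊕1⊕1⊕0⊕0⊕0 = 1
p2 = XOR of data positions {3,6,7,10,11,14,15,18,19,22,23,26,27,30,31} = 0⊕1⊕1⊕1⊕1⊕1⊕0⊕0⊕0⊕0⊕1⊕0⊕0⊕1⊕0 = 1
p4 = XOR of data positions {5,6,7,12,13,14,15,20,21,22,23,28,29,30,31} = 1⊕1⊕1⊕0⊕0⊕1⊕0⊕0⊕0⊕0⊕1⊕1⊕0⊕1⊕0 = 1
p8 = XOR of data positions {9,10,11,12,13,14,15,24,25,26,27,28,29,30,31} = 0⊕1⊕1⊕0⊕0⊕1⊕0⊕0⊕1⊕0⊕0⊕1⊕0⊕1⊕0 = 0
p16 = XOR of data positions {17,18,19,20,21,22,23,24,25,26,27,28,29,30,31} = 0⊕0⊕0⊕0⊕0⊕0⊕1⊕0⊕1⊕0⊕0⊕1⊕0⊕1⊕0 = 0
Parity bits p1,p2,p4,p8,p16 = 11100

11100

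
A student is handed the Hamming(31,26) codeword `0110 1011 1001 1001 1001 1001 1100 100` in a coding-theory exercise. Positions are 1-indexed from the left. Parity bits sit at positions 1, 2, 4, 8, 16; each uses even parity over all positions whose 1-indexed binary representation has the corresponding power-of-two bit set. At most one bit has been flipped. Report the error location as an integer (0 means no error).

s1: b1⊕b3⊕b5⊕b7⊕b9⊕b11⊕b13⊕b15⊕b17⊕b19⊕b21⊕b23⊕b25⊕b27⊕b29⊕b31 = 0⊕1⊕1⊕1⊕1⊕0⊕1⊕0⊕1⊕0⊕1⊕0⊕1⊕0⊕1⊕0 = 1
s2: b2⊕b3⊕b6⊕b7⊕b10⊕b11⊕b14⊕b15⊕b18⊕b19⊕b22⊕b23⊕b26⊕b27⊕b30⊕b31 = 1⊕1⊕0⊕1⊕0⊕0⊕0⊕0⊕0⊕0⊕0⊕0⊕1⊕0⊕0⊕0 = 0
s4: b4⊕b5⊕b6⊕b7⊕b12⊕b13⊕b14⊕b15⊕b20⊕b21⊕b22⊕b23⊕b28⊕b29⊕b30⊕b31 = 0⊕1⊕0⊕1⊕1⊕1⊕0⊕0⊕1⊕1⊕0⊕0⊕0⊕1⊕0⊕0 = 1
s8: b8⊕b9⊕b10⊕b11⊕b12⊕b13⊕b14⊕b15⊕b24⊕b25⊕b26⊕b27⊕b28⊕b29⊕b30⊕b31 = 1⊕1⊕0⊕0⊕1⊕1⊕0⊕0⊕1⊕1⊕1⊕0⊕0⊕1⊕0⊕0 = 0
s16: b16⊕b17⊕b18⊕b19⊕b20⊕b21⊕b22⊕b23⊕b24⊕b25⊕b26⊕b27⊕b28⊕b29⊕b30⊕b31 = 1⊕1⊕0⊕0⊕1⊕1⊕0⊕0⊕1⊕1⊕1⊕0⊕0⊕1⊕0⊕0 = 0
Syndrome (s16...s1) = 00101 → position 5.

5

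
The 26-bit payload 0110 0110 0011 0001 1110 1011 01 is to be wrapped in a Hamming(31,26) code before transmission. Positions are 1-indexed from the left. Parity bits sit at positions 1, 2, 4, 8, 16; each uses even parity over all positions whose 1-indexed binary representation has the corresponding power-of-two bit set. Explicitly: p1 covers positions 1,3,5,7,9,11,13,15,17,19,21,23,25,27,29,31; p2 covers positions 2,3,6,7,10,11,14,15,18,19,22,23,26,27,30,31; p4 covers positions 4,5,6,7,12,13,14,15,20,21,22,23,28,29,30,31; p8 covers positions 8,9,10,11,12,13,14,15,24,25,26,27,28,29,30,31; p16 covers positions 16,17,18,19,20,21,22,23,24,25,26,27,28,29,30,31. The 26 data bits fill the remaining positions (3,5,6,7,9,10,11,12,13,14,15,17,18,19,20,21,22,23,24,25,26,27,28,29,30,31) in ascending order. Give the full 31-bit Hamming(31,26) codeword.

Place data bits at non-power-of-two positions: b3=0, b5=1, b6=1, b7=0, b9=0, b10=1, b11=1, b12=0, b13=0, b14=0, b15=1, b17=1, b18=0, b19=0, b20=0, b21=1, b22=1, b23=1, b24=1, b25=0, b26=1, b27=0, b28=1, b29=1, b30=0, b31=1.
p1 = XOR of data positions {3,5,7,9,11,13,15,17,19,21,23,25,27,29,31} = 0⊕1⊕0⊕0⊕1⊕0⊕1⊕1⊕0⊕1⊕1⊕0⊕0⊕1⊕1 = 0
p2 = XOR of data positions {3,6,7,10,11,14,15,18,19,22,23,26,27,30,31} = 0⊕1⊕0⊕1⊕1⊕0⊕1⊕0⊕0⊕1⊕1⊕1⊕0⊕0⊕1 = 0
p4 = XOR of data positions {5,6,7,12,13,14,15,20,21,22,23,28,29,30,31} = 1⊕1⊕0⊕0⊕0⊕0⊕1⊕0⊕1⊕1⊕1⊕1⊕1⊕0⊕1 = 1
p8 = XOR of data positions {9,10,11,12,13,14,15,24,25,26,27,28,29,30,31} = 0⊕1⊕1⊕0⊕0⊕0⊕1⊕1⊕0⊕1⊕0⊕1⊕1⊕0⊕1 = 0
p16 = XOR of data positions {17,18,19,20,21,22,23,24,25,26,27,28,29,30,31} = 1⊕0⊕0⊕0⊕1⊕1⊕1⊕1⊕0⊕1⊕0⊕1⊕1⊕0⊕1 = 1
Codeword b1..b31 = 0001110001100011100011110101101

0001110001100011100011110101101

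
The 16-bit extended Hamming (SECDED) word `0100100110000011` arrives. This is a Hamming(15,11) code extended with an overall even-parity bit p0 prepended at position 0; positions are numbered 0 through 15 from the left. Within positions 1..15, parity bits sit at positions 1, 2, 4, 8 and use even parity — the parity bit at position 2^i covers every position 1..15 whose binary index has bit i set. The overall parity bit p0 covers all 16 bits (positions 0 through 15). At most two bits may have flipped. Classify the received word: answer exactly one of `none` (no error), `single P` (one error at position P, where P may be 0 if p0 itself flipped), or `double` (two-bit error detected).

s1: b1⊕b3⊕b5⊕b7⊕b9⊕b11⊕b13⊕b15 = 1⊕0⊕0⊕1⊕0⊕0⊕0⊕1 = 1
s2: b2⊕b3⊕b6⊕b7⊕b10⊕b11⊕b14⊕b15 = 0⊕0⊕0⊕1⊕0⊕0⊕1⊕1 = 1
s4: b4⊕b5⊕b6⊕b7⊕b12⊕b13⊕b14⊕b15 = 1⊕0⊕0⊕1⊕0⊕0⊕1⊕1 = 0
s8: b8⊕b9⊕b10⊕b11⊕b12⊕b13⊕b14⊕b15 = 1⊕0⊕0⊕0⊕0⊕0⊕1⊕1 = 1
Syndrome (s8...s1) = 1011 → position 11.
Overall parity (XOR of all 16 bits, including p0): 0⊕1⊕0⊕0⊕1⊕0⊕0⊕1⊕1⊕0⊕0⊕0⊕0⊕0⊕1⊕1 = 0
Overall=0, syndrome position=11 → double-bit error detected (uncorrectable).

double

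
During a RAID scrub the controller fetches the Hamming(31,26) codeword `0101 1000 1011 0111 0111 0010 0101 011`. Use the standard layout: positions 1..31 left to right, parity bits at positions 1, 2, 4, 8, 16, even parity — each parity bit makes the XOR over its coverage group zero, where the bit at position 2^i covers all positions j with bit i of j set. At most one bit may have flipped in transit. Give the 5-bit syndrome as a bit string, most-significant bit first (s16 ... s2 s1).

11001

s1: b1⊕b3⊕b5⊕b7⊕b9⊕b11⊕b13⊕b15⊕b17⊕b19⊕b21⊕b23⊕b25⊕b27⊕b29⊕b31 = 0⊕0⊕1⊕0⊕1⊕1⊕0⊕1⊕0⊕1⊕0⊕1⊕0⊕0⊕0⊕1 = 1
s2: b2⊕b3⊕b6⊕b7⊕b10⊕b11⊕b14⊕b15⊕b18⊕b19⊕b22⊕b23⊕b26⊕b27⊕b30⊕b31 = 1⊕0⊕0⊕0⊕0⊕1⊕1⊕1⊕1⊕1⊕0⊕1⊕1⊕0⊕1⊕1 = 0
s4: b4⊕b5⊕b6⊕b7⊕b12⊕b13⊕b14⊕b15⊕b20⊕b21⊕b22⊕b23⊕b28⊕b29⊕b30⊕b31 = 1⊕1⊕0⊕0⊕1⊕0⊕1⊕1⊕1⊕0⊕0⊕1⊕1⊕0⊕1⊕1 = 0
s8: b8⊕b9⊕b10⊕b11⊕b12⊕b13⊕b14⊕b15⊕b24⊕b25⊕b26⊕b27⊕b28⊕b29⊕b30⊕b31 = 0⊕1⊕0⊕1⊕1⊕0⊕1⊕1⊕0⊕0⊕1⊕0⊕1⊕0⊕1⊕1 = 1
s16: b16⊕b17⊕b18⊕b19⊕b20⊕b21⊕b22⊕b23⊕b24⊕b25⊕b26⊕b27⊕b28⊕b29⊕b30⊕b31 = 1⊕0⊕1⊕1⊕1⊕0⊕0⊕1⊕0⊕0⊕1⊕0⊕1⊕0⊕1⊕1 = 1
Syndrome (s16...s1) = 11001 → position 25.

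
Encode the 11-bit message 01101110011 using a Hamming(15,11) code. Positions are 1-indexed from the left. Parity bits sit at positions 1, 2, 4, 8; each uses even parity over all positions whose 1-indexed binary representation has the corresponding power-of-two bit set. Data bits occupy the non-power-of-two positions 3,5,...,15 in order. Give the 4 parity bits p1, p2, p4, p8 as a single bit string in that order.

Place data bits at non-power-of-two positions: b3=0, b5=1, b6=1, b7=0, b9=1, b10=1, b11=1, b12=0, b13=0, b14=1, b15=1.
p1 = XOR of data positions {3,5,7,9,11,13,15} = 0⊕1⊕0⊕1⊕1⊕0⊕1 = 0
p2 = XOR of data positions {3,6,7,10,11,14,15} = 0⊕1⊕0⊕1⊕1⊕1⊕1 = 1
p4 = XOR of data positions {5,6,7,12,13,14,15} = 1⊕1⊕0⊕0⊕0⊕1⊕1 = 0
p8 = XOR of data positions {9,10,11,12,13,14,15} = 1⊕1⊕1⊕0⊕0⊕1⊕1 = 1
Parity bits p1,p2,p4,p8 = 0101

0101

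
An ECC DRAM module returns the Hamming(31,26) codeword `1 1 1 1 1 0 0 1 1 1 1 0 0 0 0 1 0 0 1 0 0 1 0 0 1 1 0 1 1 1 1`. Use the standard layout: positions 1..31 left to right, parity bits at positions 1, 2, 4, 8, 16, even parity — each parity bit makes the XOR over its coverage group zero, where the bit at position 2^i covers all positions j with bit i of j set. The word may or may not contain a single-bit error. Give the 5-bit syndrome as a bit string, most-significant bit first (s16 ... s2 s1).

s1: b1⊕b3⊕b5⊕b7⊕b9⊕b11⊕b13⊕b15⊕b17⊕b19⊕b21⊕b23⊕b25⊕b27⊕b29⊕b31 = 1⊕1⊕1⊕0⊕1⊕1⊕0⊕0⊕0⊕1⊕0⊕0⊕1⊕0⊕1⊕1 = 1
s2: b2⊕b3⊕b6⊕b7⊕b10⊕b11⊕b14⊕b15⊕b18⊕b19⊕b22⊕b23⊕b26⊕b27⊕b30⊕b31 = 1⊕1⊕0⊕0⊕1⊕1⊕0⊕0⊕0⊕1⊕1⊕0⊕1⊕0⊕1⊕1 = 1
s4: b4⊕b5⊕b6⊕b7⊕b12⊕b13⊕b14⊕b15⊕b20⊕b21⊕b22⊕b23⊕b28⊕b29⊕b30⊕b31 = 1⊕1⊕0⊕0⊕0⊕0⊕0⊕0⊕0⊕0⊕1⊕0⊕1⊕1⊕1⊕1 = 1
s8: b8⊕b9⊕b10⊕b11⊕b12⊕b13⊕b14⊕b15⊕b24⊕b25⊕b26⊕b27⊕b28⊕b29⊕b30⊕b31 = 1⊕1⊕1⊕1⊕0⊕0⊕0⊕0⊕0⊕1⊕1⊕0⊕1⊕1⊕1⊕1 = 0
s16: b16⊕b17⊕b18⊕b19⊕b20⊕b21⊕b22⊕b23⊕b24⊕b25⊕b26⊕b27⊕b28⊕b29⊕b30⊕b31 = 1⊕0⊕0⊕1⊕0⊕0⊕1⊕0⊕0⊕1⊕1⊕0⊕1⊕1⊕1⊕1 = 1
Syndrome (s16...s1) = 10111 → position 23.

10111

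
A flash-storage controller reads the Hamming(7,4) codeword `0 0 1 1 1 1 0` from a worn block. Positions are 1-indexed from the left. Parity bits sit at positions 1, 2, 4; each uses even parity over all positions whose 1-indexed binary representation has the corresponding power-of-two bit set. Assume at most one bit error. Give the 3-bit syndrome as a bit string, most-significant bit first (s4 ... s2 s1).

100

s1: b1⊕b3⊕b5⊕b7 = 0⊕1⊕1⊕0 = 0
s2: b2⊕b3⊕b6⊕b7 = 0⊕1⊕1⊕0 = 0
s4: b4⊕b5⊕b6⊕b7 = 1⊕1⊕1⊕0 = 1
Syndrome (s4...s1) = 100 → position 4.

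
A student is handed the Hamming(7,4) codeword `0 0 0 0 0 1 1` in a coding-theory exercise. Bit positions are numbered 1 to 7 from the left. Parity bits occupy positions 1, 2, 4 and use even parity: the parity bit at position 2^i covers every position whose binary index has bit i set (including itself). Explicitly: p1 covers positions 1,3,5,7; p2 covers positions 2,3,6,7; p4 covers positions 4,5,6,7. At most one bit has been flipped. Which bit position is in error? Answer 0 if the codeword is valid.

s1: b1⊕b3⊕b5⊕b7 = 0⊕0⊕0⊕1 = 1
s2: b2⊕b3⊕b6⊕b7 = 0⊕0⊕1⊕1 = 0
s4: b4⊕b5⊕b6⊕b7 = 0⊕0⊕1⊕1 = 0
Syndrome (s4...s1) = 001 → position 1.

1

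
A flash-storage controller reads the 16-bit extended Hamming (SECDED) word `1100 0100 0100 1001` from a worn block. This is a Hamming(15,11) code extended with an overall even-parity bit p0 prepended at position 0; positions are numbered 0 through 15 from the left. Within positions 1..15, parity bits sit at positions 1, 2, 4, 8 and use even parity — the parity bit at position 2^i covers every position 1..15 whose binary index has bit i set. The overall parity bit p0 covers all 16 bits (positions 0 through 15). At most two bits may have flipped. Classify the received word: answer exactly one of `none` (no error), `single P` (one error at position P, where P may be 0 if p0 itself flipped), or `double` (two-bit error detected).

double

s1: b1⊕b3⊕b5⊕b7⊕b9⊕b11⊕b13⊕b15 = 1⊕0⊕1⊕0⊕1⊕0⊕0⊕1 = 0
s2: b2⊕b3⊕b6⊕b7⊕b10⊕b11⊕b14⊕b15 = 0⊕0⊕0⊕0⊕0⊕0⊕0⊕1 = 1
s4: b4⊕b5⊕b6⊕b7⊕b12⊕b13⊕b14⊕b15 = 0⊕1⊕0⊕0⊕1⊕0⊕0⊕1 = 1
s8: b8⊕b9⊕b10⊕b11⊕b12⊕b13⊕b14⊕b15 = 0⊕1⊕0⊕0⊕1⊕0⊕0⊕1 = 1
Syndrome (s8...s1) = 1110 → position 14.
Overall parity (XOR of all 16 bits, including p0): 1⊕1⊕0⊕0⊕0⊕1⊕0⊕0⊕0⊕1⊕0⊕0⊕1⊕0⊕0⊕1 = 0
Overall=0, syndrome position=14 → double-bit error detected (uncorrectable).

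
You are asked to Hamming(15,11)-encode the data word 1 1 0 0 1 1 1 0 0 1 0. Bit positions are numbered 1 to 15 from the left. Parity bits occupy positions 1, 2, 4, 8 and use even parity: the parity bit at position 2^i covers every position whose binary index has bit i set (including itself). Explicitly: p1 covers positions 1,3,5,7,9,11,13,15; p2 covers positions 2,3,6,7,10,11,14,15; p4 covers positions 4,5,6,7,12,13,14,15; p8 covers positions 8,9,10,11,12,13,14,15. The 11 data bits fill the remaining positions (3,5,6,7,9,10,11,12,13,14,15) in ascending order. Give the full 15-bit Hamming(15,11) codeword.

001010001110010

Place data bits at non-power-of-two positions: b3=1, b5=1, b6=0, b7=0, b9=1, b10=1, b11=1, b12=0, b13=0, b14=1, b15=0.
p1 = XOR of data positions {3,5,7,9,11,13,15} = 1⊕1⊕0⊕1⊕1⊕0⊕0 = 0
p2 = XOR of data positions {3,6,7,10,11,14,15} = 1⊕0⊕0⊕1⊕1⊕1⊕0 = 0
p4 = XOR of data positions {5,6,7,12,13,14,15} = 1⊕0⊕0⊕0⊕0⊕1⊕0 = 0
p8 = XOR of data positions {9,10,11,12,13,14,15} = 1⊕1⊕1⊕0⊕0⊕1⊕0 = 0
Codeword b1..b15 = 001010001110010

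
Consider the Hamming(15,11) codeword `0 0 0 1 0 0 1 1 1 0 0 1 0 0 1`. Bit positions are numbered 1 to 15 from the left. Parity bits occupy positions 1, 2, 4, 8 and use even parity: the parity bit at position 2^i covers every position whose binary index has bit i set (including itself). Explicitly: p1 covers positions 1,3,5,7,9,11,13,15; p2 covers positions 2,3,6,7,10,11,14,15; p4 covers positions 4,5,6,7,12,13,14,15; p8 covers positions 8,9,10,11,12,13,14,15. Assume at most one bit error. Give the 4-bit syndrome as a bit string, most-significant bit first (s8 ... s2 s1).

s1: b1⊕b3⊕b5⊕b7⊕b9⊕b11⊕b13⊕b15 = 0⊕0⊕0⊕1⊕1⊕0⊕0⊕1 = 1
s2: b2⊕b3⊕b6⊕b7⊕b10⊕b11⊕b14⊕b15 = 0⊕0⊕0⊕1⊕0⊕0⊕0⊕1 = 0
s4: b4⊕b5⊕b6⊕b7⊕b12⊕b13⊕b14⊕b15 = 1⊕0⊕0⊕1⊕1⊕0⊕0⊕1 = 0
s8: b8⊕b9⊕b10⊕b11⊕b12⊕b13⊕b14⊕b15 = 1⊕1⊕0⊕0⊕1⊕0⊕0⊕1 = 0
Syndrome (s8...s1) = 0001 → position 1.

0001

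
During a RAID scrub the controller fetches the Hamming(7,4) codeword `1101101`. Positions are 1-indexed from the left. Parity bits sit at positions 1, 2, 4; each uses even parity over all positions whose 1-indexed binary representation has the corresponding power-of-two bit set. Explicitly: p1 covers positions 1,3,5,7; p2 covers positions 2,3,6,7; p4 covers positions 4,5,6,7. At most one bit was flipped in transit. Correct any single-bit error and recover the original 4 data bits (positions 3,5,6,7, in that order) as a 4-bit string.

0001

s1: b1⊕b3⊕b5⊕b7 = 1⊕0⊕1⊕1 = 1
s2: b2⊕b3⊕b6⊕b7 = 1⊕0⊕0⊕1 = 0
s4: b4⊕b5⊕b6⊕b7 = 1⊕1⊕0⊕1 = 1
Syndrome (s4...s1) = 101 → position 5.
Flip bit 5: corrected codeword = 1101001
Data bits at positions 3,5,6,7: 0001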